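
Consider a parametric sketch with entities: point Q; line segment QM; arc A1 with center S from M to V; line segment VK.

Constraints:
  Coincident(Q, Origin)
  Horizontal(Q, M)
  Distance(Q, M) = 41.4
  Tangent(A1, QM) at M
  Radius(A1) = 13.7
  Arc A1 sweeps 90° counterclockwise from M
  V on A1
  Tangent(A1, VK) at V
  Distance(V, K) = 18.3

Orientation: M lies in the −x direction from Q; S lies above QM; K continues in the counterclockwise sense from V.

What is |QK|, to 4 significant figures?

42.32

Q is at the origin; QM is horizontal with |QM| = 41.4 and M on the −x side, so M = (-41.40, 0.000). Tangency of A1 to QM means the radius SM is perpendicular to QM, so S = M + (0, 13.7) = (-41.40, 13.70). On A1, M sits at bearing -90° from S; a 90° counterclockwise sweep puts V at bearing 0°, so V = S + 13.7·(cos 0°, sin 0°) = (-27.70, 13.70). The tangent condition forces SV to be normal to VK, so VK runs along (−sin 0°, cos 0°); with |VK| = 18.3, K = (-27.70, 32.00). Then |QK| = |K − Q| = 42.32.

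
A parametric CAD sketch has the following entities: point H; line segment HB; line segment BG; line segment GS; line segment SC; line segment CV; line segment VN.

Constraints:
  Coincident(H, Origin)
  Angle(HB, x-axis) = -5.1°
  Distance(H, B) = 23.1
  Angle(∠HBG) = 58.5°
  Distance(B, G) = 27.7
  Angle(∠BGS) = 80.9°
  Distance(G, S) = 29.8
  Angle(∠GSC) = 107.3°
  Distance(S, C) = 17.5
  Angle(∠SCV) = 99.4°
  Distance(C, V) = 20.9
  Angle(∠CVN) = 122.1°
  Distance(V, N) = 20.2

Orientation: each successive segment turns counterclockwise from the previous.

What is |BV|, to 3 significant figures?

12.0

H is at the origin; HB runs at -5.1° with length 23.1, so B = (23.0, -2.05). ∠HBG = 58.5° gives BG at 116° from the x-axis; with |BG| = 27.7, G = (10.7, 22.8). ∠BGS = 80.9° gives GS at -144° from the x-axis; with |GS| = 29.8, S = (-13.6, 5.45). ∠GSC = 107.3° gives SC at -71.8° from the x-axis; with |SC| = 17.5, C = (-8.10, -11.2). ∠SCV = 99.4° gives CV at 8.80° from the x-axis; with |CV| = 20.9, V = (12.6, -7.97). Then |BV| = |V − B| = 12.0.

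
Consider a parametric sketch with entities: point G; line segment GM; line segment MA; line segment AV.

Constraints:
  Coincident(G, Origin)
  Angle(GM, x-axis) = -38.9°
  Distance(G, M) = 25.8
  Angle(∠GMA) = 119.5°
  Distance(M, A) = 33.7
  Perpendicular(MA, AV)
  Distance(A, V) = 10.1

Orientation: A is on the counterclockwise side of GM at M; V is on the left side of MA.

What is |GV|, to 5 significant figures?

48.021

G is at the origin; GM runs at -38.9° with length 25.8, so M = 25.8·(cos -38.9°, sin -38.9°) = (20.079, -16.201). ∠GMA = 119.5°, so MA runs at -38.9° + (180° − 119.5°) = 21.600° from the x-axis; with |MA| = 33.7, A = M + 33.7·(cos 21.600°, sin 21.600°) = (51.412, -3.7956). MA ⟂ AV; with |AV| = 10.1 on the left of MA, V = A + 10.1·(-0.36812, 0.92978) = (47.694, 5.5951). Then |GV| = |V − G| = 48.021.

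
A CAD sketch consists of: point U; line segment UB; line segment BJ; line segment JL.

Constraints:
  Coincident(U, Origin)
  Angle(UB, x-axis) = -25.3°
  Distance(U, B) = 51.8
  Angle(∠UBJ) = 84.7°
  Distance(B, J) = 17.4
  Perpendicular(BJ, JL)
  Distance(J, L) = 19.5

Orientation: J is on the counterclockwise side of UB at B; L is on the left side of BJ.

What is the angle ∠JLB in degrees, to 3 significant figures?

41.7°

U is at the origin; UB runs at -25.3° with length 51.8, so B = 51.8·(cos -25.3°, sin -25.3°) = (46.8, -22.1). ∠UBJ = 84.7°, so BJ runs at -25.3° + (180° − 84.7°) = 70.0° from the x-axis; with |BJ| = 17.4, J = B + 17.4·(cos 70.0°, sin 70.0°) = (52.8, -5.79). BJ ⟂ JL; with |JL| = 19.5 on the left of BJ, L = J + 19.5·(-0.940, 0.342) = (34.5, 0.883). Then cos ∠JLB = LJ·LB / (|LJ||LB|), giving 41.7°.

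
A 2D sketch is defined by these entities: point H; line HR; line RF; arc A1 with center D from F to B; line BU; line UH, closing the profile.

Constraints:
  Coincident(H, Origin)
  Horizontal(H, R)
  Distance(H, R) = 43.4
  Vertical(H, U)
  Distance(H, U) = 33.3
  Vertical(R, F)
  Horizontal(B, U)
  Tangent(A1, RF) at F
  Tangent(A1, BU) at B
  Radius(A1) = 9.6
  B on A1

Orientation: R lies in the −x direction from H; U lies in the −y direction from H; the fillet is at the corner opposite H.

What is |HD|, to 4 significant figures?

41.28

HU is vertical with |HU| = 33.3 and U on the −y side, so U = (0.000, -33.30). The virtual corner opposite H is at (-43.40, -33.30). Tangency of A1 to RF means the radius DF is perpendicular to RF and the tangent condition forces DB to be normal to BU, with radius 9.6, so the center D sits 9.6 in from both sides at D = (-33.80, -23.70). Then |HD| = |D − H| = 41.28.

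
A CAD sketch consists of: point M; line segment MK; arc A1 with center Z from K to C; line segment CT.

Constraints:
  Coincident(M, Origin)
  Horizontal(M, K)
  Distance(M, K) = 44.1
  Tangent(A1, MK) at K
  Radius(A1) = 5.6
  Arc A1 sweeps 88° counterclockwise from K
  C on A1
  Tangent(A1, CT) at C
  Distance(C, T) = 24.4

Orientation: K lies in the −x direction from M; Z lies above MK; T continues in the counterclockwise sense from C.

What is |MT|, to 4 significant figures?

48.01

On A1, K sits at bearing -90° from Z; an 88° counterclockwise sweep puts C at bearing -2°, so C = Z + 5.6·(cos -2°, sin -2°) = (-38.50, 5.405). Tangency of A1 to CT means the radius ZC is perpendicular to CT, so CT runs along (−sin -2°, cos -2°); with |CT| = 24.4, T = (-37.65, 29.79). Then |MT| = |T − M| = 48.01.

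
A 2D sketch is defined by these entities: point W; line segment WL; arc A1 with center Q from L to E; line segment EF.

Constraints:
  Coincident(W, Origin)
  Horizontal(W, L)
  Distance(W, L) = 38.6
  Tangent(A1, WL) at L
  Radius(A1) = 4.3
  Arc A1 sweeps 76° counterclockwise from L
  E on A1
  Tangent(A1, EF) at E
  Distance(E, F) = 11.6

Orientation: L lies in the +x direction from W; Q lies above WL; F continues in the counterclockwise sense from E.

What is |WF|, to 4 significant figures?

47.83

W is at the origin; WL is horizontal with |WL| = 38.6 and L on the +x side, so L = (38.60, 0.000). A1 meets WL tangentially, so QL is at right angles to WL, so Q = L + (0, 4.3) = (38.60, 4.300). On A1, L sits at bearing -90° from Q; a 76° counterclockwise sweep puts E at bearing -14°, so E = Q + 4.3·(cos -14°, sin -14°) = (42.77, 3.260). A1 meets EF tangentially, so QE is at right angles to EF, so EF runs along (−sin -14°, cos -14°); with |EF| = 11.6, F = (45.58, 14.52). Then |WF| = |F − W| = 47.83.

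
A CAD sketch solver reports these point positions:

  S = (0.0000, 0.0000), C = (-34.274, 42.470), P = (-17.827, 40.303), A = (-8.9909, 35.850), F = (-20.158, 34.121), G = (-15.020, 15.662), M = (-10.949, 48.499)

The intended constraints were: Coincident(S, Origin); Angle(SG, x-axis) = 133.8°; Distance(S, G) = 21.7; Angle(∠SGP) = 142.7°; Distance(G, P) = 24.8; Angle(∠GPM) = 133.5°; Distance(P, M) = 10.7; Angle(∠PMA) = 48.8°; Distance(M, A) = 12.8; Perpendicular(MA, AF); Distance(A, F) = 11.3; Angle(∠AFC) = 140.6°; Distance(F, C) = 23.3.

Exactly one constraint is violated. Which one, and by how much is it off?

Distance(F, C) = 23.3 — off by 6.90.

S = (0.00, 0.00) ✓; SG at 133.8° ✓; |SG| = 21.70 ✓; ∠SGP = 142.7° ✓; |GP| = 24.80 ✓; ∠GPM = 133.5° ✓; |PM| = 10.70 ✓; ∠PMA = 48.80° ✓; |MA| = 12.80 ✓; ∠(MA, AF) = 90.00° ✓; |AF| = 11.30 ✓; ∠AFC = 140.6° ✓; |FC| = 16.40 ✗.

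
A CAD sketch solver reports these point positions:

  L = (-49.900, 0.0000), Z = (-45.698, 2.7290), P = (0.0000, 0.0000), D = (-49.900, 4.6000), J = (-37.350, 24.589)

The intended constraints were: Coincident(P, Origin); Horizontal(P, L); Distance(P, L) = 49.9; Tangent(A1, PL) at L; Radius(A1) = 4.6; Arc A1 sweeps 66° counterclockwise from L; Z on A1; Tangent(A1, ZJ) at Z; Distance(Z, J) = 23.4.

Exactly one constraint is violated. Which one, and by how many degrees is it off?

Tangent(A1, ZJ) at Z — off by 3.10°.

P = (0.00, 0.00) ✓; P.y = 0.00, L.y = 0.00 ✓; |PL| = 49.90 ✓; ∠(DL, LP) = 90.00° ✓; |DL| = 4.600 ✓; bearing(D→Z) − bearing(D→L) = 66.00° ✓; |DZ| = 4.600 ✓; ∠(DZ, ZJ) = 86.90° ✗; |ZJ| = 23.40 ✓.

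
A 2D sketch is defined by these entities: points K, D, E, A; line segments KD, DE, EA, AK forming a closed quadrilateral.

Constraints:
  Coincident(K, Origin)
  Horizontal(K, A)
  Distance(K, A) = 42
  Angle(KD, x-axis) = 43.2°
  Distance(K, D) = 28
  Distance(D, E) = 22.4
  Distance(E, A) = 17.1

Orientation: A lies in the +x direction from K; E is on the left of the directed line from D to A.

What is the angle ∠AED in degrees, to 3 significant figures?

92.9°

Checks: |DE| = 22.40 ✓; |EA| = 17.10 ✓.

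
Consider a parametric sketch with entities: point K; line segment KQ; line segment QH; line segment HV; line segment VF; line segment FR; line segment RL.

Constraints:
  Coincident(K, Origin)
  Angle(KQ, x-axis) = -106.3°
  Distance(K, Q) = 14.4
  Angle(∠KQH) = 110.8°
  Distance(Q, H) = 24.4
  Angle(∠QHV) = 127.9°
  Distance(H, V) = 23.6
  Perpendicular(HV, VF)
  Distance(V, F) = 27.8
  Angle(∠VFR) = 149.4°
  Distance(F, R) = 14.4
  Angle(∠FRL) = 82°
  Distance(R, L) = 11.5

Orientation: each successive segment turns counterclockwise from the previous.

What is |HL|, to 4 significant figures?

33.81

∠VFR = 149.4° gives FR at 135.6° from the x-axis; with |FR| = 14.4, R = (20.73, 14.50). ∠FRL = 82.0° gives RL at -126.4° from the x-axis; with |RL| = 11.5, L = (13.91, 5.240). Then |HL| = |L − H| = 33.81.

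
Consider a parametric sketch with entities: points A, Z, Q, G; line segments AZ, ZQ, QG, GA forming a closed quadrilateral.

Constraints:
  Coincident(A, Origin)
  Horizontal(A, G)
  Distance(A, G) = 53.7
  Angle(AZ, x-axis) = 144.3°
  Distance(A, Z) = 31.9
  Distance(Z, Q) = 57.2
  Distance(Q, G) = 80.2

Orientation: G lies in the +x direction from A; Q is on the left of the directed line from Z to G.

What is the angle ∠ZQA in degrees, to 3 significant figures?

29.1°

A is at the origin; A and G share the same y with |AG| = 53.7 and G in +x, so G = (53.7, 0). AZ runs at 144.3° with |AZ| = 31.9, so Z = (-25.9, 18.6). Q is determined by |ZQ| = 57.2 and |QG| = 80.2 together: it lies at the intersection of circle(Z, 57.2) and circle(G, 80.2). With |ZG| = 81.8, the foot of the radical line on ZG is 21.5 from Z and the perpendicular offset is √(57.2² − 21.5²) = 53.0. Taking the left-of-ZG solution: Q = (7.14, 65.3).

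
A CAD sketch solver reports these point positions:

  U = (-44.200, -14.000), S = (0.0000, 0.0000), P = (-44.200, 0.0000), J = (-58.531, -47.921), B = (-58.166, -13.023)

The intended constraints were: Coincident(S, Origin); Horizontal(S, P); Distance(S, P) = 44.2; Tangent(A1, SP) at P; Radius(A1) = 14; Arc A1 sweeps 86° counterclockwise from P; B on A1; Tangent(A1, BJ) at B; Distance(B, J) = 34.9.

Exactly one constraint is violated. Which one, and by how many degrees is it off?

Tangent(A1, BJ) at B — off by 3.40°.

S = (0.00, 0.00) ✓; S.y = 0.00, P.y = 0.00 ✓; |SP| = 44.20 ✓; ∠(UP, PS) = 90.00° ✓; |UP| = 14.00 ✓; bearing(U→B) − bearing(U→P) = 86.00° ✓; |UB| = 14.00 ✓; ∠(UB, BJ) = 86.60° ✗; |BJ| = 34.90 ✓.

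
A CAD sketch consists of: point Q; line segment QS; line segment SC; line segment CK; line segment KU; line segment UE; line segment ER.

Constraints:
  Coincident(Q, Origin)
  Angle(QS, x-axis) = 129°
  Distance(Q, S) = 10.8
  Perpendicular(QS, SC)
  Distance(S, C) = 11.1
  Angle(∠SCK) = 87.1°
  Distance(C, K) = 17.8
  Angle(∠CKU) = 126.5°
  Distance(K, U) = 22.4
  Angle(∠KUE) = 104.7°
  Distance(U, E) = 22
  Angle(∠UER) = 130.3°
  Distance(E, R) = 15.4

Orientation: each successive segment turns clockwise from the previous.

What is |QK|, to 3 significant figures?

12.4

QS is perpendicular to SC, so SC runs at 39.0°; with |SC| = 11.1, C = (1.83, 15.4). ∠SCK = 87.1° gives CK at -53.9° from the x-axis; with |CK| = 17.8, K = (12.3, 0.996). Then |QK| = |K − Q| = 12.4.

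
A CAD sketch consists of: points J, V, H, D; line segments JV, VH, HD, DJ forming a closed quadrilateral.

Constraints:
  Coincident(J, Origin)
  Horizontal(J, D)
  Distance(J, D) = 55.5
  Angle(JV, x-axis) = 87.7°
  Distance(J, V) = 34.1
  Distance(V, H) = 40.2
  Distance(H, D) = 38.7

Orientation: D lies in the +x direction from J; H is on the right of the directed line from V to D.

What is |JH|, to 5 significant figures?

17.180

J is at the origin; JD is horizontal with |JD| = 55.5 and D in +x, so D = (55.5, 0). JV runs at 87.7° with |JV| = 34.1, so V = (1.3685, 34.073). H is determined by |VH| = 40.2 and |HD| = 38.7 together: it lies at the intersection of circle(V, 40.2) and circle(D, 38.7). With |VD| = 63.962, the foot of the radical line on VD is 32.906 from V and the perpendicular offset is √(40.2² − 32.906²) = 23.092. Taking the right-of-VD solution: H = (16.916, -2.9991).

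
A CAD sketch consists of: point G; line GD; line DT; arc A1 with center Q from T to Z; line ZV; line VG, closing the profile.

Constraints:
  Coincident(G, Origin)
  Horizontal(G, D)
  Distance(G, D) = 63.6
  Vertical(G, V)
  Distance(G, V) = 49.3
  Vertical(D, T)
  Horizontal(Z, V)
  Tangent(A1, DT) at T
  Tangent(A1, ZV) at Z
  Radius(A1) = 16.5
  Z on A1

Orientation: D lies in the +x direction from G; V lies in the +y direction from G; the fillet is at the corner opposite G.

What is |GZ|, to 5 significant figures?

68.183

The virtual corner opposite G is at (63.600, 49.300). Since A1 is tangent to DT there, QT ⟂ DT and the tangent condition forces QZ to be normal to ZV, with radius 16.5, so the center Q sits 16.5 in from both sides at Q = (47.100, 32.800). That places the tangent points at T = (63.600, 32.800) on DT and Z = (47.100, 49.300) on ZV. Then |GZ| = |Z − G| = 68.183.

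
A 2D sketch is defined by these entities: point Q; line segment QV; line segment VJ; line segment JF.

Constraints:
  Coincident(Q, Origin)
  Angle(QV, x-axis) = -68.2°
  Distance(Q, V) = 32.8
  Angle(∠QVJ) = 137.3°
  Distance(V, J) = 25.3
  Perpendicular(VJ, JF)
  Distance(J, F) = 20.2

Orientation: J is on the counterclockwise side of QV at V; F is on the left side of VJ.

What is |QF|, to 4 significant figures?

49.45

Q is at the origin; QV runs at -68.2° with length 32.8, so V = 32.8·(cos -68.2°, sin -68.2°) = (12.18, -30.45). ∠QVJ = 137.3°, so VJ runs at -68.2° + (180° − 137.3°) = -25.50° from the x-axis; with |VJ| = 25.3, J = V + 25.3·(cos -25.50°, sin -25.50°) = (35.02, -41.35). The perpendicularity gives JF at right angles to VJ; with |JF| = 20.2 on the left of VJ, F = J + 20.2·(0.4305, 0.9026) = (43.71, -23.11). Then |QF| = |F − Q| = 49.45.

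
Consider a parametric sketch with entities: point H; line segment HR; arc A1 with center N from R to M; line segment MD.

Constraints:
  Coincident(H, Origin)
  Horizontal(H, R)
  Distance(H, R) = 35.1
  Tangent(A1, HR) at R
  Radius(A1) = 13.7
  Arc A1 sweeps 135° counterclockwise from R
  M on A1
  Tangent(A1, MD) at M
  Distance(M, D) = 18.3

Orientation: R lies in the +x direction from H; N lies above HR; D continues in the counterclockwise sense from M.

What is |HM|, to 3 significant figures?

50.5

H is at the origin; HR is horizontal with |HR| = 35.1 and R on the +x side, so R = (35.1, 0.00). Tangency of A1 to HR means the radius NR is perpendicular to HR, so N = R + (0, 13.7) = (35.1, 13.7). On A1, R sits at bearing -90° from N; a 135° counterclockwise sweep puts M at bearing 45°, so M = N + 13.7·(cos 45°, sin 45°) = (44.8, 23.4). Then |HM| = |M − H| = 50.5.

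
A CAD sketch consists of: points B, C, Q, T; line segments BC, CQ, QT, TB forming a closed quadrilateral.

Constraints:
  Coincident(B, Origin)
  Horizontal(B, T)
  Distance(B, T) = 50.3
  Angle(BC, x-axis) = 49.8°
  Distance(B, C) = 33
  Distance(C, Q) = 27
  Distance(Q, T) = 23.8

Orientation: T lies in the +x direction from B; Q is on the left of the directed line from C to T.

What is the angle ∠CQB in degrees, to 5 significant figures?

29.337°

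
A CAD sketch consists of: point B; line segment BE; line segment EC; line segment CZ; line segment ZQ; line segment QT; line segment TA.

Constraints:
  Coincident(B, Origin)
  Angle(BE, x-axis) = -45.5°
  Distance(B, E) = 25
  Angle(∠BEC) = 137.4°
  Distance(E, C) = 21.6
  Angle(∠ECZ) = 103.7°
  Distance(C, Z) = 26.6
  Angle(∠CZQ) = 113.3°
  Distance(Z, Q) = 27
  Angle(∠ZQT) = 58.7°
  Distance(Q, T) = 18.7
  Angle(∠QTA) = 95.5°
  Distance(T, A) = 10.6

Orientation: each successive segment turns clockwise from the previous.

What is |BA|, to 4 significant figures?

33.58

∠ZQT = 58.7° gives QT at 7.600° from the x-axis; with |QT| = 18.7, T = (-5.801, -23.09). ∠QTA = 95.5° gives TA at -76.90° from the x-axis; with |TA| = 10.6, A = (-3.398, -33.41). Then |BA| = |A − B| = 33.58.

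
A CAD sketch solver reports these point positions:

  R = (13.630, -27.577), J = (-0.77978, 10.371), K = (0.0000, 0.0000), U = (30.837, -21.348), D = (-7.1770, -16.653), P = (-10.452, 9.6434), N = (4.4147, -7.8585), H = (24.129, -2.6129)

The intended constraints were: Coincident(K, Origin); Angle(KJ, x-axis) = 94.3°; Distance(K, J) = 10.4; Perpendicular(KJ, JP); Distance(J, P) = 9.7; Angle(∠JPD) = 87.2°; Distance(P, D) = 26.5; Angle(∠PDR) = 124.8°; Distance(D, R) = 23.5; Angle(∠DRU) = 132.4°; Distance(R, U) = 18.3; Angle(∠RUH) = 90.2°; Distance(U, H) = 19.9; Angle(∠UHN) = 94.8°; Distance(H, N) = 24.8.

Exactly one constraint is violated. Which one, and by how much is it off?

Distance(H, N) = 24.8 — off by 4.40.

K = (0.00, 0.00) ✓; KJ at 94.30° ✓; |KJ| = 10.40 ✓; ∠(KJ, JP) = 90.00° ✓; |JP| = 9.700 ✓; ∠JPD = 87.20° ✓; |PD| = 26.50 ✓; ∠PDR = 124.8° ✓; |DR| = 23.50 ✓; ∠DRU = 132.4° ✓; |RU| = 18.30 ✓; ∠RUH = 90.20° ✓; |UH| = 19.90 ✓; ∠UHN = 94.80° ✓; |HN| = 20.40 ✗.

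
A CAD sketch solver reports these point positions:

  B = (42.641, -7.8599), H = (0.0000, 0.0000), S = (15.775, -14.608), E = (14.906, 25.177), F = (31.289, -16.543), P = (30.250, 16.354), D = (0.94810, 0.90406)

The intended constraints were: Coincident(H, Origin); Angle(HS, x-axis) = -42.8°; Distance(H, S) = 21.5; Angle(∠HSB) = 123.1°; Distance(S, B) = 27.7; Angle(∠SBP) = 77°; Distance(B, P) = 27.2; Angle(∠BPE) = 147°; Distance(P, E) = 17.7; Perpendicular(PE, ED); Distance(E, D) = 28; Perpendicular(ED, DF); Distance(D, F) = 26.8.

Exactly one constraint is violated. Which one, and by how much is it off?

Distance(D, F) = 26.8 — off by 8.20.

H = (0.00, 0.00) ✓; HS at -42.80° ✓; |HS| = 21.50 ✓; ∠HSB = 123.1° ✓; |SB| = 27.70 ✓; ∠SBP = 77.00° ✓; |BP| = 27.20 ✓; ∠BPE = 147.0° ✓; |PE| = 17.70 ✓; ∠(PE, ED) = 90.00° ✓; |ED| = 28.00 ✓; ∠(ED, DF) = 90.00° ✓; |DF| = 35.00 ✗.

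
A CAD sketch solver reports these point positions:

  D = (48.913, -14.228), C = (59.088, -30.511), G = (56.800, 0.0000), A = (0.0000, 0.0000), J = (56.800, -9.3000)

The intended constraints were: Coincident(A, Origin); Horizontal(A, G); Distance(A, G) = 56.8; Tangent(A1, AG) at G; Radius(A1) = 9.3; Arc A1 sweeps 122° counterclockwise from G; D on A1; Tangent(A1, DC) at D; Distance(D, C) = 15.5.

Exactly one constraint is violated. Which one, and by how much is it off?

Distance(D, C) = 15.5 — off by 3.70.

A = (0.00, 0.00) ✓; A.y = 0.00, G.y = 0.00 ✓; |AG| = 56.80 ✓; ∠(JG, GA) = 90.00° ✓; |JG| = 9.300 ✓; bearing(J→D) − bearing(J→G) = 122.0° ✓; |JD| = 9.300 ✓; ∠(JD, DC) = 90.00° ✓; |DC| = 19.20 ✗.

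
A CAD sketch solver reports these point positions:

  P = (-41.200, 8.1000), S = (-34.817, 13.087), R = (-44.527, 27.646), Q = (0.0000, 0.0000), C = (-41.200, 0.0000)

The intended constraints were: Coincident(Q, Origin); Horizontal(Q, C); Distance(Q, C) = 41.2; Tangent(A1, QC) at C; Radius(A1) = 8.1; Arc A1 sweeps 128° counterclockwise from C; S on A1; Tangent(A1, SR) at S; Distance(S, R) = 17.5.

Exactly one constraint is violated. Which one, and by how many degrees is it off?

Tangent(A1, SR) at S — off by 4.30°.

Q = (0.00, 0.00) ✓; Q.y = 0.00, C.y = 0.00 ✓; |QC| = 41.20 ✓; ∠(PC, CQ) = 90.00° ✓; |PC| = 8.100 ✓; bearing(P→S) − bearing(P→C) = 128.0° ✓; |PS| = 8.100 ✓; ∠(PS, SR) = 94.30° ✗; |SR| = 17.50 ✓.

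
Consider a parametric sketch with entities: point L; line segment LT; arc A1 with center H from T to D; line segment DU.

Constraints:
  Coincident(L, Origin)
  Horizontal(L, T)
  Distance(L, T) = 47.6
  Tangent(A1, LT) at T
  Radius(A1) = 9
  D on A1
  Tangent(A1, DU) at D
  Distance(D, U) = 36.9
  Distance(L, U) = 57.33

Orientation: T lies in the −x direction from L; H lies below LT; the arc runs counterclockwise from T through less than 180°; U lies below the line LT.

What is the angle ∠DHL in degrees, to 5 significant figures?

158.44°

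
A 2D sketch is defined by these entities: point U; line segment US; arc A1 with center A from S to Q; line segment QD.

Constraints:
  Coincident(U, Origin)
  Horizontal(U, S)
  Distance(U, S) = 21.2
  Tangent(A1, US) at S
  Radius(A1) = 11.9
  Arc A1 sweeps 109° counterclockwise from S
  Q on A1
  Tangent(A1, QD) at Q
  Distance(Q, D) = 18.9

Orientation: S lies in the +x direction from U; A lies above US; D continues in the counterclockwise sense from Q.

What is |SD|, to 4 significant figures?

34.03

U is at the origin; U and S share the same y with |US| = 21.2 and S on the +x side, so S = (21.20, 0.000). Tangency of A1 to US means the radius AS is perpendicular to US, so A = S + (0, 11.9) = (21.20, 11.90). On A1, S sits at bearing -90° from A; a 109° counterclockwise sweep puts Q at bearing 19°, so Q = A + 11.9·(cos 19°, sin 19°) = (32.45, 15.77). Tangency of A1 to QD means the radius AQ is perpendicular to QD, so QD runs along (−sin 19°, cos 19°); with |QD| = 18.9, D = (26.30, 33.64). Then |SD| = |D − S| = 34.03.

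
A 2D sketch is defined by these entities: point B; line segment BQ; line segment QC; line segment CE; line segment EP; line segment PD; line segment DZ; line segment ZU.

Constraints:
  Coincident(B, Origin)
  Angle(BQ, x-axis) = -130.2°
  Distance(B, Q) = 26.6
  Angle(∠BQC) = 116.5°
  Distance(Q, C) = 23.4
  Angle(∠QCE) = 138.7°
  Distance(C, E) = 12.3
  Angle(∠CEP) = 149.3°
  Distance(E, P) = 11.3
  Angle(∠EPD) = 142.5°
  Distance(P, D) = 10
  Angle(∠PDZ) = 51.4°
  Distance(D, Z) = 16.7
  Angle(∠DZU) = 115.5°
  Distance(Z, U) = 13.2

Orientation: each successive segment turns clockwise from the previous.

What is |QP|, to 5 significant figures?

40.761

B is at the origin; BQ runs at -130.2° with length 26.6, so Q = (-17.169, -20.317). ∠BQC = 116.5° gives QC at 166.30° from the x-axis; with |QC| = 23.4, C = (-39.903, -14.775). ∠QCE = 138.7° gives CE at 125.00° from the x-axis; with |CE| = 12.3, E = (-46.958, -4.6994). ∠CEP = 149.3° gives EP at 94.300° from the x-axis; with |EP| = 11.3, P = (-47.806, 6.5688). Then |QP| = |P − Q| = 40.761.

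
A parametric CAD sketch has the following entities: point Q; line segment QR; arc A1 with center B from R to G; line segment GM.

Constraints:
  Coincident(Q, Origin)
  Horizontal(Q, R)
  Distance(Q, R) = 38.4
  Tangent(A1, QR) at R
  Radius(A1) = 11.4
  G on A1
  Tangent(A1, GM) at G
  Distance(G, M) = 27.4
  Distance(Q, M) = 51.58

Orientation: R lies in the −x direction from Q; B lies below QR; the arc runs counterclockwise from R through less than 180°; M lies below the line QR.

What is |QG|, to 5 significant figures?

51.003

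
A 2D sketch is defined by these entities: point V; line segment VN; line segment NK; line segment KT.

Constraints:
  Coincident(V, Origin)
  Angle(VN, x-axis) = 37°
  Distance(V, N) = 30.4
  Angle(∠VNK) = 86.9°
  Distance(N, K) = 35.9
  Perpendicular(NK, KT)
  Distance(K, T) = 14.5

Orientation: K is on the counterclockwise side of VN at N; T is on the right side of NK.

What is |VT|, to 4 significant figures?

56.44

V is at the origin; VN runs at 37.0° with length 30.4, so N = 30.4·(cos 37.0°, sin 37.0°) = (24.28, 18.30). ∠VNK = 86.9°, so NK runs at 37.0° + (180° − 86.9°) = 130.1° from the x-axis; with |NK| = 35.9, K = N + 35.9·(cos 130.1°, sin 130.1°) = (1.154, 45.76). The perpendicularity gives KT at right angles to NK; with |KT| = 14.5 on the right of NK, T = K + 14.5·(0.7649, 0.6441) = (12.25, 55.10). Then |VT| = |T − V| = 56.44.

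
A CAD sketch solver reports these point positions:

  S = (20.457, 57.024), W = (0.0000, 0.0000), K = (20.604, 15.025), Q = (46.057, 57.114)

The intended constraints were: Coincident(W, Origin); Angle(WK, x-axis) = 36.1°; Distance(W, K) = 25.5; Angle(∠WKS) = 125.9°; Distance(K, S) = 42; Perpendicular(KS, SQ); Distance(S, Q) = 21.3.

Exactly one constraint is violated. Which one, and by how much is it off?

Distance(S, Q) = 21.3 — off by 4.30.

W = (0.00, 0.00) ✓; WK at 36.10° ✓; |WK| = 25.50 ✓; ∠WKS = 125.9° ✓; |KS| = 42.00 ✓; ∠(KS, SQ) = 90.00° ✓; |SQ| = 25.60 ✗.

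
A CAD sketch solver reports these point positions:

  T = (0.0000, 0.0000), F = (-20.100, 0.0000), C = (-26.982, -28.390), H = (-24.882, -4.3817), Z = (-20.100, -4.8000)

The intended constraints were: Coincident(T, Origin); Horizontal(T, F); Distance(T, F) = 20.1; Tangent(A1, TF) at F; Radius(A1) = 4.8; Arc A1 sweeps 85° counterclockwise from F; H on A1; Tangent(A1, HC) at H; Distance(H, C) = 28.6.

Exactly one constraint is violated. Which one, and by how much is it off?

Distance(H, C) = 28.6 — off by 4.50.

T = (0.00, 0.00) ✓; T.y = 0.00, F.y = 0.00 ✓; |TF| = 20.10 ✓; ∠(ZF, FT) = 90.00° ✓; |ZF| = 4.800 ✓; bearing(Z→H) − bearing(Z→F) = 85.00° ✓; |ZH| = 4.800 ✓; ∠(ZH, HC) = 90.00° ✓; |HC| = 24.10 ✗.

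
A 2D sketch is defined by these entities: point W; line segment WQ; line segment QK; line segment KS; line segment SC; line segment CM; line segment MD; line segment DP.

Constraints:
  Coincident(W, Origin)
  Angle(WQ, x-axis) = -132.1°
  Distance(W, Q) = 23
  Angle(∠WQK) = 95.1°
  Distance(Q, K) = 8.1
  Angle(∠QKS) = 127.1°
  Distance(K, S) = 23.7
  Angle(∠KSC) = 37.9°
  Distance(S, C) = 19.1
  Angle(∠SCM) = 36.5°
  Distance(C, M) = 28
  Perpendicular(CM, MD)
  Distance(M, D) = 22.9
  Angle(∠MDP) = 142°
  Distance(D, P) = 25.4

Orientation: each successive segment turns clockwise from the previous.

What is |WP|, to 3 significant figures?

42.5

CM is perpendicular to MD, so MD runs at 74.5°; with |MD| = 22.9, D = (-31.0, 26.0). ∠MDP = 142.0° gives DP at 36.5° from the x-axis; with |DP| = 25.4, P = (-10.6, 41.1). Then |WP| = |P − W| = 42.5.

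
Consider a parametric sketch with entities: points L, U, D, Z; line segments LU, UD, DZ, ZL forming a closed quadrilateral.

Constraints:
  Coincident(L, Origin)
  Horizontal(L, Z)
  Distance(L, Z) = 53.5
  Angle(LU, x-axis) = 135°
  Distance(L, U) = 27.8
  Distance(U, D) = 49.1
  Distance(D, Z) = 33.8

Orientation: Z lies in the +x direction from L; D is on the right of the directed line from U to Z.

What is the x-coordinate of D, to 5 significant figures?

20.727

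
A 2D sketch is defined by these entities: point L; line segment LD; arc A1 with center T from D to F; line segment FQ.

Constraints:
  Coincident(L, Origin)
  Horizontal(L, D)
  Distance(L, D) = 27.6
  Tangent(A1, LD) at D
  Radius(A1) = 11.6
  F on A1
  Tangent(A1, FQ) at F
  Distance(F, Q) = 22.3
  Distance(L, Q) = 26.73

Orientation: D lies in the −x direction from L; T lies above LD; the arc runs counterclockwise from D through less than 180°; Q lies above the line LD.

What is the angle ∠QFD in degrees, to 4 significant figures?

149.0°

Checks: |TF| = 11.60 ✓; ∠(TF, FQ) = 90.00° ✓; |FQ| = 22.30 ✓; |LQ| = 26.73 ✓.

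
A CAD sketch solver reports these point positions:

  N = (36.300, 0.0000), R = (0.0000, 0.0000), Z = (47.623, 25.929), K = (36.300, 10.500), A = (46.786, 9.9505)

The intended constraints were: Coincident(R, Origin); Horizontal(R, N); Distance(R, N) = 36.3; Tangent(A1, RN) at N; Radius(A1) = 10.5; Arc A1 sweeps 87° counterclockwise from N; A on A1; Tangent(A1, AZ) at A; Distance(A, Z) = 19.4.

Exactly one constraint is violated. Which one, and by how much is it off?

Distance(A, Z) = 19.4 — off by 3.40.

R = (0.00, 0.00) ✓; R.y = 0.00, N.y = 0.00 ✓; |RN| = 36.30 ✓; ∠(KN, NR) = 90.00° ✓; |KN| = 10.50 ✓; bearing(K→A) − bearing(K→N) = 87.00° ✓; |KA| = 10.50 ✓; ∠(KA, AZ) = 90.00° ✓; |AZ| = 16.00 ✗.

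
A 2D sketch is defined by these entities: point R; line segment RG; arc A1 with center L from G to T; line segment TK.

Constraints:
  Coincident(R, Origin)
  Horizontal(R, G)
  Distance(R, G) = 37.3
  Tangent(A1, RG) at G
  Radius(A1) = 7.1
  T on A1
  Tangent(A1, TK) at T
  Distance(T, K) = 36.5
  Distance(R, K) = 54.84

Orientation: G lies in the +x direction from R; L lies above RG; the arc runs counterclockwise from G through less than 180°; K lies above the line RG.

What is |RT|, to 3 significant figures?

45.0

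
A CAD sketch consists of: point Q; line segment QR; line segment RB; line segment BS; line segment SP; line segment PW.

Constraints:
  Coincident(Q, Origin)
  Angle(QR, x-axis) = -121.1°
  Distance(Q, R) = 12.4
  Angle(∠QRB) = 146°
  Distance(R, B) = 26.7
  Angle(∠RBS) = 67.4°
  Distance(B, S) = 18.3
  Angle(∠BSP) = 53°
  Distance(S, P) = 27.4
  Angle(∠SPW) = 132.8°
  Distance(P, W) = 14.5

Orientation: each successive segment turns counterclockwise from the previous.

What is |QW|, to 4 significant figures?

34.21

∠BSP = 53.0° gives SP at 152.5° from the x-axis; with |SP| = 27.4, P = (-12.84, -16.75). ∠SPW = 132.8° gives PW at -160.3° from the x-axis; with |PW| = 14.5, W = (-26.49, -21.64). Then |QW| = |W − Q| = 34.21.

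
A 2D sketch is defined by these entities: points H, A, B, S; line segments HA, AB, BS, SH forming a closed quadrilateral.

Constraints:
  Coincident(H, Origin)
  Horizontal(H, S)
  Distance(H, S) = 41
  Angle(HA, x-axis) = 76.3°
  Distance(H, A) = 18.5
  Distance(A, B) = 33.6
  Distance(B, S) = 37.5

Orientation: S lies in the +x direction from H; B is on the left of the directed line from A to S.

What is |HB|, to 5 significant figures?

48.815

H is at the origin; HS is horizontal with |HS| = 41.0 and S in +x, so S = (41.0, 0). HA runs at 76.3° with |HA| = 18.5, so A = (4.3815, 17.974). B is determined by |AB| = 33.6 and |BS| = 37.5 together: it lies at the intersection of circle(A, 33.6) and circle(S, 37.5). With |AS| = 40.792, the foot of the radical line on AS is 16.997 from A and the perpendicular offset is √(33.6² − 16.997²) = 28.984. Taking the left-of-AS solution: B = (32.410, 36.503).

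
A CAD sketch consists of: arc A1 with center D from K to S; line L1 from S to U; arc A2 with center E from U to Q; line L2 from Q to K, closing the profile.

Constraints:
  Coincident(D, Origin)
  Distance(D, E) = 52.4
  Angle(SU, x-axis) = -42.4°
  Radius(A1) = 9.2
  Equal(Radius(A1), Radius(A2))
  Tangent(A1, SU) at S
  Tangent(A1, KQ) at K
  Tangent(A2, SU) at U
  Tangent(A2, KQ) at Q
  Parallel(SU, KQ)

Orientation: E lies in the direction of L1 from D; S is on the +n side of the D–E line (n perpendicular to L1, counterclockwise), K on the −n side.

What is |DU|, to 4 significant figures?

53.20

Tangency of A1 to both parallel lines with radius 9.2 puts S and K at D ± 9.2·n: S = (6.204, 6.794), K = (-6.204, -6.794). Equal radii place U and Q the same way about E: U = E + 9.2·n = (44.90, -28.54), Q = E − 9.2·n = (32.49, -42.13). Then |DU| = |U − D| = 53.20.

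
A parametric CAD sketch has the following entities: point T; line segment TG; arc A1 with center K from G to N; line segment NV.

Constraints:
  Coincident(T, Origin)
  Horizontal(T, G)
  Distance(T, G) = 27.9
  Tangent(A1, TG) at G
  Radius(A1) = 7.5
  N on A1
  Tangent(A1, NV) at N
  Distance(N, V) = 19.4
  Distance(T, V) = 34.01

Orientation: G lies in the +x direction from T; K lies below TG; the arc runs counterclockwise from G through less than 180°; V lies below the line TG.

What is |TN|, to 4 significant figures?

21.77

Checks: |KN| = 7.500 ✓; ∠(KN, NV) = 90.00° ✓; |NV| = 19.40 ✓; |TV| = 34.01 ✓.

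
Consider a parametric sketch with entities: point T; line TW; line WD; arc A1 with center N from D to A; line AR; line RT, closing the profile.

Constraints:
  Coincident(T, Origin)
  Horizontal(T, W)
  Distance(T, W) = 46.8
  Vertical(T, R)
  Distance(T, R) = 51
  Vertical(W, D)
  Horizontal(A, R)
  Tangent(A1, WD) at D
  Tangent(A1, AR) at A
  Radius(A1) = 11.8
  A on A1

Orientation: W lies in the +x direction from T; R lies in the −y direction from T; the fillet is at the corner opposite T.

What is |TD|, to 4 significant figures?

61.05

The virtual corner opposite T is at (46.80, -51.00). A1 meets WD tangentially, so ND is at right angles to WD and A1 meets AR tangentially, so NA is at right angles to AR, with radius 11.8, so the center N sits 11.8 in from both sides at N = (35.00, -39.20). That places the tangent points at D = (46.80, -39.20) on WD and A = (35.00, -51.00) on AR. Then |TD| = |D − T| = 61.05.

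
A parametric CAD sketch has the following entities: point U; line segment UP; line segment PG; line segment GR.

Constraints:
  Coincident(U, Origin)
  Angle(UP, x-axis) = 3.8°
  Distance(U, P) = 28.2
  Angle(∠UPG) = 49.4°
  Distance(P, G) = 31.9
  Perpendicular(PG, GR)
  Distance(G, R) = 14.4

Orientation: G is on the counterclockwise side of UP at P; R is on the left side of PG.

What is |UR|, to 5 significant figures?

15.255

U is at the origin; UP runs at 3.8° with length 28.2, so P = 28.2·(cos 3.8°, sin 3.8°) = (28.138, 1.8689). ∠UPG = 49.4°, so PG runs at 3.8° + (180° − 49.4°) = 134.40° from the x-axis; with |PG| = 31.9, G = P + 31.9·(cos 134.40°, sin 134.40°) = (5.8187, 24.661). The perpendicularity gives GR at right angles to PG; with |GR| = 14.4 on the left of PG, R = G + 14.4·(-0.71447, -0.69966) = (-4.4697, 14.585). Then |UR| = |R − U| = 15.255.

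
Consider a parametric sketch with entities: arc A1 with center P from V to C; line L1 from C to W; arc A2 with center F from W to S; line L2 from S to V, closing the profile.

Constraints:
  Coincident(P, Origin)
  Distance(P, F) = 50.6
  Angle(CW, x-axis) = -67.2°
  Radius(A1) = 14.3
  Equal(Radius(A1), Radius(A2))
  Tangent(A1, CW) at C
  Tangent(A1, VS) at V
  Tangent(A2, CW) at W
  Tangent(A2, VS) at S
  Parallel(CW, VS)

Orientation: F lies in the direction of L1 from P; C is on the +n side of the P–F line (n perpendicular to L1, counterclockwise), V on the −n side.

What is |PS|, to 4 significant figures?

52.58

The slot axis is L1's direction at -67.2°, so u = (cos -67.2°, sin -67.2°) = (0.3875, -0.9219) and n = (−sin -67.2°, cos -67.2°) = (0.9219, 0.3875). P is at the origin and F lies 50.6 along u from P, so F = 50.6·u = (19.61, -46.65). Tangency of A1 to both parallel lines with radius 14.3 puts C and V at P ± 14.3·n: C = (13.18, 5.541), V = (-13.18, -5.541). Equal radii place W and S the same way about F: W = F + 14.3·n = (32.79, -41.10), S = F − 14.3·n = (6.426, -52.19). Then |PS| = |S − P| = 52.58.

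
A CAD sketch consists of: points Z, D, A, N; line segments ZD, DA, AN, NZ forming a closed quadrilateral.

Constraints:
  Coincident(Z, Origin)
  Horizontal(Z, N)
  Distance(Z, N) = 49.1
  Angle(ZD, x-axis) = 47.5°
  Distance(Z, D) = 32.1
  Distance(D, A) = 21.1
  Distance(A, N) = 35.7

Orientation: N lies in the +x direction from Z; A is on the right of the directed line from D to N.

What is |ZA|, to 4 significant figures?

14.26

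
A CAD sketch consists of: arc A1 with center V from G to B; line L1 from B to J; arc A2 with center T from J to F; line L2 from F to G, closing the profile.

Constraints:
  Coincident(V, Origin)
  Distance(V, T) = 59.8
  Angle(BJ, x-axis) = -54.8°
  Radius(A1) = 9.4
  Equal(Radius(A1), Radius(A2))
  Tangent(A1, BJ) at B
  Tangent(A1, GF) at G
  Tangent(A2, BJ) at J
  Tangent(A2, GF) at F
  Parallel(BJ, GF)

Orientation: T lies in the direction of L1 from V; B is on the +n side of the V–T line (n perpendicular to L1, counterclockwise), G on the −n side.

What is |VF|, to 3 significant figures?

60.5

The slot axis is L1's direction at -54.8°, so u = (cos -54.8°, sin -54.8°) = (0.576, -0.817) and n = (−sin -54.8°, cos -54.8°) = (0.817, 0.576). V is at the origin and T lies 59.8 along u from V, so T = 59.8·u = (34.5, -48.9). Tangency of A1 to both parallel lines with radius 9.4 puts B and G at V ± 9.4·n: B = (7.68, 5.42), G = (-7.68, -5.42). Equal radii place J and F the same way about T: J = T + 9.4·n = (42.2, -43.4), F = T − 9.4·n = (26.8, -54.3). Then |VF| = |F − V| = 60.5.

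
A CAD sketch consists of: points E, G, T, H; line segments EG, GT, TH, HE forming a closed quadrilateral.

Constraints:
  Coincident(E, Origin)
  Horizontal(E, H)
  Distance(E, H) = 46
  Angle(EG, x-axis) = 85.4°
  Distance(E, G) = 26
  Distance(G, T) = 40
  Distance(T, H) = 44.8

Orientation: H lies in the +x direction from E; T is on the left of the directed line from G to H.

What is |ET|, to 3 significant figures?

58.0

Checks: |GT| = 40.00 ✓; |TH| = 44.80 ✓.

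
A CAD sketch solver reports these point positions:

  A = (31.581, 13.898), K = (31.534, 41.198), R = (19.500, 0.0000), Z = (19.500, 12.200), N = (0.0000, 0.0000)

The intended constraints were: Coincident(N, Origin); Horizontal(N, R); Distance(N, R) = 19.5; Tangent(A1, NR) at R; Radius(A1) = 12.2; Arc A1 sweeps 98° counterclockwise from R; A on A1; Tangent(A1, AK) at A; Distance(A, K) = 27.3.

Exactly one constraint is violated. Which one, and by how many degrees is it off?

Tangent(A1, AK) at A — off by 7.90°.

N = (0.00, 0.00) ✓; N.y = 0.00, R.y = 0.00 ✓; |NR| = 19.50 ✓; ∠(ZR, RN) = 90.00° ✓; |ZR| = 12.20 ✓; bearing(Z→A) − bearing(Z→R) = 98.00° ✓; |ZA| = 12.20 ✓; ∠(ZA, AK) = 97.90° ✗; |AK| = 27.30 ✓.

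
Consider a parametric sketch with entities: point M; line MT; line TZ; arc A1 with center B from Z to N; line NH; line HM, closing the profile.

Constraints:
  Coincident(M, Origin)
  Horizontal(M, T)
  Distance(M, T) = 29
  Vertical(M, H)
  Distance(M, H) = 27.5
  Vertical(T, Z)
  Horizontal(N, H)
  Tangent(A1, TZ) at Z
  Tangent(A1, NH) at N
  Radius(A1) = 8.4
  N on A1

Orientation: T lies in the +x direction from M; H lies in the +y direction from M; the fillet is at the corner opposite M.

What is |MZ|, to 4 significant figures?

34.72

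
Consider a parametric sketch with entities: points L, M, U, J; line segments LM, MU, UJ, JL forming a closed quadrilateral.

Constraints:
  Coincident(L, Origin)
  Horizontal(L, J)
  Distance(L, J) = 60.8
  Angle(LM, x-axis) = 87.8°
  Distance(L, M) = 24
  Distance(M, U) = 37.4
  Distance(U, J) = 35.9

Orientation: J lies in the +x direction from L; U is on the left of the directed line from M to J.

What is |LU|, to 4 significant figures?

47.20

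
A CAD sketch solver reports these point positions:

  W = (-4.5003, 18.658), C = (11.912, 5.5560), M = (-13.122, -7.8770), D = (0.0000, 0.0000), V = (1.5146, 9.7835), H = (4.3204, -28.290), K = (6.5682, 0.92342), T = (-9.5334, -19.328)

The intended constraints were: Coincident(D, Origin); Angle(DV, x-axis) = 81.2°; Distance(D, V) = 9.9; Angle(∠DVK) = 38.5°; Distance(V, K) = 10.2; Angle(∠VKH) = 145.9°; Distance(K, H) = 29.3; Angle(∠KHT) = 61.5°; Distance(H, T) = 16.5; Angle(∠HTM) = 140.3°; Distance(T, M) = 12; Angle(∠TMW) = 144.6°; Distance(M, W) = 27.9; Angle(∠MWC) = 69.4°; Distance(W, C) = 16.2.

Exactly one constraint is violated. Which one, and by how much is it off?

Distance(W, C) = 16.2 — off by 4.80.

D = (0.00, 0.00) ✓; DV at 81.20° ✓; |DV| = 9.900 ✓; ∠DVK = 38.50° ✓; |VK| = 10.20 ✓; ∠VKH = 145.9° ✓; |KH| = 29.30 ✓; ∠KHT = 61.50° ✓; |HT| = 16.50 ✓; ∠HTM = 140.3° ✓; |TM| = 12.00 ✓; ∠TMW = 144.6° ✓; |MW| = 27.90 ✓; ∠MWC = 69.40° ✓; |WC| = 21.00 ✗.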